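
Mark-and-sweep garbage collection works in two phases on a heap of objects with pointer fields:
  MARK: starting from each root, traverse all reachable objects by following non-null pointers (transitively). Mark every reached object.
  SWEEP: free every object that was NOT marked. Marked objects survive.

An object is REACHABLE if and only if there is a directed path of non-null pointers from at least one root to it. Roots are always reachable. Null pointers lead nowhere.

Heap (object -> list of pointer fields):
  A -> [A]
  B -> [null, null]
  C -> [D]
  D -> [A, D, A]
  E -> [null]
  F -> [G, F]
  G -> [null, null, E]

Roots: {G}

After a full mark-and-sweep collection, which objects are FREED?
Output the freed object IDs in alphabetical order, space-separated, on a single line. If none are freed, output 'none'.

Roots: G
Mark G: refs=null null E, marked=G
Mark E: refs=null, marked=E G
Unmarked (collected): A B C D F

Answer: A B C D F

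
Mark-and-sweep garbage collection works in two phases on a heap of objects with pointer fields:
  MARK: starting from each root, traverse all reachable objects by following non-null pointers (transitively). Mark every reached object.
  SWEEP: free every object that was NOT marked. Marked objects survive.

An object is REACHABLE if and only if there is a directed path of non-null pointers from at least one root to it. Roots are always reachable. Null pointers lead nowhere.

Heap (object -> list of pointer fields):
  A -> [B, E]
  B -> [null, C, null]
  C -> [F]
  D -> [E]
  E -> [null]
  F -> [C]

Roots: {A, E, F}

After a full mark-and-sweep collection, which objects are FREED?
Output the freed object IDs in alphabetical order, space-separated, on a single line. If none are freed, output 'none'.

Roots: A E F
Mark A: refs=B E, marked=A
Mark E: refs=null, marked=A E
Mark F: refs=C, marked=A E F
Mark B: refs=null C null, marked=A B E F
Mark C: refs=F, marked=A B C E F
Unmarked (collected): D

Answer: D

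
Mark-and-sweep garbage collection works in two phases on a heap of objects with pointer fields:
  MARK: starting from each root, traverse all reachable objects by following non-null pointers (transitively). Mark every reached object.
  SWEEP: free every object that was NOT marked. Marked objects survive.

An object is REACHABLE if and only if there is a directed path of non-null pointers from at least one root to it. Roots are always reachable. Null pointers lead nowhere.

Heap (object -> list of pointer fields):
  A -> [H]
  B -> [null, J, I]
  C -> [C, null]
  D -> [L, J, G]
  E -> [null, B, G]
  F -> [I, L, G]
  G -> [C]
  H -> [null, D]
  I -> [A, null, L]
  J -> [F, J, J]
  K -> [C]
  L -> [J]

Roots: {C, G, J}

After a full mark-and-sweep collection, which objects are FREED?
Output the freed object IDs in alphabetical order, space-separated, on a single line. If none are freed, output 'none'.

Answer: B E K

Derivation:
Roots: C G J
Mark C: refs=C null, marked=C
Mark G: refs=C, marked=C G
Mark J: refs=F J J, marked=C G J
Mark F: refs=I L G, marked=C F G J
Mark I: refs=A null L, marked=C F G I J
Mark L: refs=J, marked=C F G I J L
Mark A: refs=H, marked=A C F G I J L
Mark H: refs=null D, marked=A C F G H I J L
Mark D: refs=L J G, marked=A C D F G H I J L
Unmarked (collected): B E K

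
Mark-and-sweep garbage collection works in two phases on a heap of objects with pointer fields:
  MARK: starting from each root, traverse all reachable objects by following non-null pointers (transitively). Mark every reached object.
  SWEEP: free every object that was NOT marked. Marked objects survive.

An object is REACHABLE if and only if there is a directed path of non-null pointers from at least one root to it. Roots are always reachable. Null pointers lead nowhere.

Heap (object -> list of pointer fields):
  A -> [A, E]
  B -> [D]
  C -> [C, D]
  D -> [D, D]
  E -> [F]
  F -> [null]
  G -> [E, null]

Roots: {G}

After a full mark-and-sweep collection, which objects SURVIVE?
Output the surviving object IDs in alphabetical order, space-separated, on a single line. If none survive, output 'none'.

Answer: E F G

Derivation:
Roots: G
Mark G: refs=E null, marked=G
Mark E: refs=F, marked=E G
Mark F: refs=null, marked=E F G
Unmarked (collected): A B C D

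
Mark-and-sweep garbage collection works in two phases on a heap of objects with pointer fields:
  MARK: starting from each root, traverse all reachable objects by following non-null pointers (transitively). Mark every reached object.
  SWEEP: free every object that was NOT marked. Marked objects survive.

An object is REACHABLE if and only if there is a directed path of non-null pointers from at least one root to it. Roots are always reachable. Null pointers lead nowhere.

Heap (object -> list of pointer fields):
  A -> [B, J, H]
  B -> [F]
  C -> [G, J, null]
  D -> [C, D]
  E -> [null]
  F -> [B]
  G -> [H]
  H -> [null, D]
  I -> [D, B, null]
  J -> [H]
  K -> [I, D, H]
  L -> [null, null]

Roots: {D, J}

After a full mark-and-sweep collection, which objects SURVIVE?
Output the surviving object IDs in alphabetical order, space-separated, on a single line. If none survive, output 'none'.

Answer: C D G H J

Derivation:
Roots: D J
Mark D: refs=C D, marked=D
Mark J: refs=H, marked=D J
Mark C: refs=G J null, marked=C D J
Mark H: refs=null D, marked=C D H J
Mark G: refs=H, marked=C D G H J
Unmarked (collected): A B E F I K L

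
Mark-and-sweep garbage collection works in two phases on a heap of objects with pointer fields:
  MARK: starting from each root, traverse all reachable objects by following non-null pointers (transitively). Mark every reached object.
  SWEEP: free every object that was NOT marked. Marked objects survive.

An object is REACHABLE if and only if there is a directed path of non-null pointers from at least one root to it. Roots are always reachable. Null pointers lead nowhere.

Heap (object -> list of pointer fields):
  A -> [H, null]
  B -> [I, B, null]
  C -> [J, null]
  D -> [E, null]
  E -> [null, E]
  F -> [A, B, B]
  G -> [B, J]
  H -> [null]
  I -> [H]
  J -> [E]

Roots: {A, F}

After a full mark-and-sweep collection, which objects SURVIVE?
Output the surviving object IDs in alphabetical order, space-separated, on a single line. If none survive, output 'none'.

Roots: A F
Mark A: refs=H null, marked=A
Mark F: refs=A B B, marked=A F
Mark H: refs=null, marked=A F H
Mark B: refs=I B null, marked=A B F H
Mark I: refs=H, marked=A B F H I
Unmarked (collected): C D E G J

Answer: A B F H I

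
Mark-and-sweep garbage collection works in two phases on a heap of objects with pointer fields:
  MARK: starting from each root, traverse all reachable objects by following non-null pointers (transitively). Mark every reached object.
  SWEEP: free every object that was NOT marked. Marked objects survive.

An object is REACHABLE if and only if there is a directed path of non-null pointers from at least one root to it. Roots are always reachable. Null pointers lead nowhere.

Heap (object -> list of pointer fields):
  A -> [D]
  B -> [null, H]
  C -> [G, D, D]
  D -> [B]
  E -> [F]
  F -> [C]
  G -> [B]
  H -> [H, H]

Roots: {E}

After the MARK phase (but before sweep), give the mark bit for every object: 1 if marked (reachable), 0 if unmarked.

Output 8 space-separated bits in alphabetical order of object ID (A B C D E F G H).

Answer: 0 1 1 1 1 1 1 1

Derivation:
Roots: E
Mark E: refs=F, marked=E
Mark F: refs=C, marked=E F
Mark C: refs=G D D, marked=C E F
Mark G: refs=B, marked=C E F G
Mark D: refs=B, marked=C D E F G
Mark B: refs=null H, marked=B C D E F G
Mark H: refs=H H, marked=B C D E F G H
Unmarked (collected): A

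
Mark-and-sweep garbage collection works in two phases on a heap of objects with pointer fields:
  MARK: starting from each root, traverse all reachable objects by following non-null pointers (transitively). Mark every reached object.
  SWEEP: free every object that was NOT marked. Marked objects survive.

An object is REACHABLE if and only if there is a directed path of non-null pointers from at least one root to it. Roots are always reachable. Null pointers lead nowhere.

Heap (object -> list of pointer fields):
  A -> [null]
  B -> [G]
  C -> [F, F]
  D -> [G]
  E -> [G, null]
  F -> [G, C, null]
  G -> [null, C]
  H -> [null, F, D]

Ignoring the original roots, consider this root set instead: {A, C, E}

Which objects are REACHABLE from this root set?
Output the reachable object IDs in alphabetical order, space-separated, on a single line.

Answer: A C E F G

Derivation:
Roots: A C E
Mark A: refs=null, marked=A
Mark C: refs=F F, marked=A C
Mark E: refs=G null, marked=A C E
Mark F: refs=G C null, marked=A C E F
Mark G: refs=null C, marked=A C E F G
Unmarked (collected): B D H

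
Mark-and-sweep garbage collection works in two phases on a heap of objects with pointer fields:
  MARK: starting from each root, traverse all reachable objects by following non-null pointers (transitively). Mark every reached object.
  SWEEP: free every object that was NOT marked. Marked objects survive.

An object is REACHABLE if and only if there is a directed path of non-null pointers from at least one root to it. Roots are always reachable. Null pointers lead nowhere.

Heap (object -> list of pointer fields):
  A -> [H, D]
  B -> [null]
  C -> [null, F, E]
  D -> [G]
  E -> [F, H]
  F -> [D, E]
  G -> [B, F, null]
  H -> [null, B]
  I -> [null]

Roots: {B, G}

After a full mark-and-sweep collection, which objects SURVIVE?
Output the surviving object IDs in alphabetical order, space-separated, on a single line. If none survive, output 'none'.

Answer: B D E F G H

Derivation:
Roots: B G
Mark B: refs=null, marked=B
Mark G: refs=B F null, marked=B G
Mark F: refs=D E, marked=B F G
Mark D: refs=G, marked=B D F G
Mark E: refs=F H, marked=B D E F G
Mark H: refs=null B, marked=B D E F G H
Unmarked (collected): A C I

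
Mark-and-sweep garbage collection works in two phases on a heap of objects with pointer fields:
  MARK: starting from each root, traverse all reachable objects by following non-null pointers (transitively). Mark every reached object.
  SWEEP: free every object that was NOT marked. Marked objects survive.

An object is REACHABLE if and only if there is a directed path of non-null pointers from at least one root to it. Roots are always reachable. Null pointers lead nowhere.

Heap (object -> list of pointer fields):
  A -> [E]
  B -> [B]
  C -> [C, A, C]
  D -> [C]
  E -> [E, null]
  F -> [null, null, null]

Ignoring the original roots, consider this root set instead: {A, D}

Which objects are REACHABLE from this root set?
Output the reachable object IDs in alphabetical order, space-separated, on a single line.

Answer: A C D E

Derivation:
Roots: A D
Mark A: refs=E, marked=A
Mark D: refs=C, marked=A D
Mark E: refs=E null, marked=A D E
Mark C: refs=C A C, marked=A C D E
Unmarked (collected): B F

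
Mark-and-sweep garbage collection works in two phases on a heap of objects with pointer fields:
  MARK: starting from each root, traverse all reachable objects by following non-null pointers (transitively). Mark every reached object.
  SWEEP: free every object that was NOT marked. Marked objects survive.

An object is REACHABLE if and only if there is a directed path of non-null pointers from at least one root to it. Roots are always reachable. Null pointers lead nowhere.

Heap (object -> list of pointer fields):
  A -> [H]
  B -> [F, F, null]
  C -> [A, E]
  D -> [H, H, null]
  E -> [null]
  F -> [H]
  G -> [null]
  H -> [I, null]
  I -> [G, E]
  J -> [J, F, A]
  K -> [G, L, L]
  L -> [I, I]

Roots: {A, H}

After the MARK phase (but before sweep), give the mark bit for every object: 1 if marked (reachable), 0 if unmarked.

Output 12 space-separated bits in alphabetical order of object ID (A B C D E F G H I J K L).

Answer: 1 0 0 0 1 0 1 1 1 0 0 0

Derivation:
Roots: A H
Mark A: refs=H, marked=A
Mark H: refs=I null, marked=A H
Mark I: refs=G E, marked=A H I
Mark G: refs=null, marked=A G H I
Mark E: refs=null, marked=A E G H I
Unmarked (collected): B C D F J K L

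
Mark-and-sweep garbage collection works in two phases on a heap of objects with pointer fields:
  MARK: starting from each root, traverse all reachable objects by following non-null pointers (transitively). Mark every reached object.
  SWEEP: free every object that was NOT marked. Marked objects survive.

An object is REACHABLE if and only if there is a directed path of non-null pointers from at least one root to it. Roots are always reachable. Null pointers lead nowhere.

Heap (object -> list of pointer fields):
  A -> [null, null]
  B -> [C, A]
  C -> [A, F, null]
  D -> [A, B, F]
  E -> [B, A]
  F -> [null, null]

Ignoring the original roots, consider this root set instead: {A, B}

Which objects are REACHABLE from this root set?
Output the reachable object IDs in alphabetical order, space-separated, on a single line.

Roots: A B
Mark A: refs=null null, marked=A
Mark B: refs=C A, marked=A B
Mark C: refs=A F null, marked=A B C
Mark F: refs=null null, marked=A B C F
Unmarked (collected): D E

Answer: A B C F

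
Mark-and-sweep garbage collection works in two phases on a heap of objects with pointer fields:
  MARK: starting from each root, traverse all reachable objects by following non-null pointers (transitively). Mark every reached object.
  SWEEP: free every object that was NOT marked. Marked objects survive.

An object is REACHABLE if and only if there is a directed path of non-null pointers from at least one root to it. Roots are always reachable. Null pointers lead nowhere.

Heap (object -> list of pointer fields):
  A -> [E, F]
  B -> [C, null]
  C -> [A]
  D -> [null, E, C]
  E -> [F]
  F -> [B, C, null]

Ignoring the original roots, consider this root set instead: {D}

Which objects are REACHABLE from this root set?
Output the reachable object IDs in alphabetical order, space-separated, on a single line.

Roots: D
Mark D: refs=null E C, marked=D
Mark E: refs=F, marked=D E
Mark C: refs=A, marked=C D E
Mark F: refs=B C null, marked=C D E F
Mark A: refs=E F, marked=A C D E F
Mark B: refs=C null, marked=A B C D E F
Unmarked (collected): (none)

Answer: A B C D E F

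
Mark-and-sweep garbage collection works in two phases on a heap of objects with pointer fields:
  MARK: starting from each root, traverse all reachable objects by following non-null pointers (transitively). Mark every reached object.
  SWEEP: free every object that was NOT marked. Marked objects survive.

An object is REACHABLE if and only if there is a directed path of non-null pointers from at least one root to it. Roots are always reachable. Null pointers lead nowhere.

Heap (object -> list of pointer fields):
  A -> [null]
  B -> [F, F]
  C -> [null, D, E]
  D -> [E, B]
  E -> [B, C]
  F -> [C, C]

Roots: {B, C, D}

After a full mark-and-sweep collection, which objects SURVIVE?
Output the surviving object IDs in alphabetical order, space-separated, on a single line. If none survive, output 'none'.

Answer: B C D E F

Derivation:
Roots: B C D
Mark B: refs=F F, marked=B
Mark C: refs=null D E, marked=B C
Mark D: refs=E B, marked=B C D
Mark F: refs=C C, marked=B C D F
Mark E: refs=B C, marked=B C D E F
Unmarked (collected): A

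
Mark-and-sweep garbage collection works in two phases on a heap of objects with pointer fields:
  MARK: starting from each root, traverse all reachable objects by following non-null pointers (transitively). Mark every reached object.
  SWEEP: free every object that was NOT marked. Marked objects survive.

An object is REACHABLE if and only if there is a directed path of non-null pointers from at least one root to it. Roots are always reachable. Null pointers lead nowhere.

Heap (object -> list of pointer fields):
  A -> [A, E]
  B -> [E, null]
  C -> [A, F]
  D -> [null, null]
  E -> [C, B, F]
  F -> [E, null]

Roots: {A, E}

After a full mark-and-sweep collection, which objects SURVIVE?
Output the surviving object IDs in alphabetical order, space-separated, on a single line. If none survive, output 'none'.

Roots: A E
Mark A: refs=A E, marked=A
Mark E: refs=C B F, marked=A E
Mark C: refs=A F, marked=A C E
Mark B: refs=E null, marked=A B C E
Mark F: refs=E null, marked=A B C E F
Unmarked (collected): D

Answer: A B C E F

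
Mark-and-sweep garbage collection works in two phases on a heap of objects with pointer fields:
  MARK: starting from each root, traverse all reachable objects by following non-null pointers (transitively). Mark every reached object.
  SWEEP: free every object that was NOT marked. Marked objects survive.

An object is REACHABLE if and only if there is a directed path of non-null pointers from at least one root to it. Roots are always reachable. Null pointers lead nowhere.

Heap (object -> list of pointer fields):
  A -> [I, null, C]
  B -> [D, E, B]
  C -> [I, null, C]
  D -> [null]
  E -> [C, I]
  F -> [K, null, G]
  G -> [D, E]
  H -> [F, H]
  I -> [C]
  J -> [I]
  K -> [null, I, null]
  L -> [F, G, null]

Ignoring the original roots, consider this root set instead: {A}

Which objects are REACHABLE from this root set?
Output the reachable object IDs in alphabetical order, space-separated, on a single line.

Answer: A C I

Derivation:
Roots: A
Mark A: refs=I null C, marked=A
Mark I: refs=C, marked=A I
Mark C: refs=I null C, marked=A C I
Unmarked (collected): B D E F G H J K L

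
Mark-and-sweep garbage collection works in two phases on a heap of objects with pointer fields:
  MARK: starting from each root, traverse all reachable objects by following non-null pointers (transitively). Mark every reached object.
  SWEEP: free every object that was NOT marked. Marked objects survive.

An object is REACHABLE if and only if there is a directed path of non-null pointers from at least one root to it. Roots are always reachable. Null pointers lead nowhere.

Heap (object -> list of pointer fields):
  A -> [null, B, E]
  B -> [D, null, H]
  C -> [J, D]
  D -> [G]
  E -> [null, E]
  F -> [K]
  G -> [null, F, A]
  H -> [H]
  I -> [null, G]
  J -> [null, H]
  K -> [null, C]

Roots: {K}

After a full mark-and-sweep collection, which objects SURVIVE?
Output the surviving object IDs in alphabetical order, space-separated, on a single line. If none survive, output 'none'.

Roots: K
Mark K: refs=null C, marked=K
Mark C: refs=J D, marked=C K
Mark J: refs=null H, marked=C J K
Mark D: refs=G, marked=C D J K
Mark H: refs=H, marked=C D H J K
Mark G: refs=null F A, marked=C D G H J K
Mark F: refs=K, marked=C D F G H J K
Mark A: refs=null B E, marked=A C D F G H J K
Mark B: refs=D null H, marked=A B C D F G H J K
Mark E: refs=null E, marked=A B C D E F G H J K
Unmarked (collected): I

Answer: A B C D E F G H J K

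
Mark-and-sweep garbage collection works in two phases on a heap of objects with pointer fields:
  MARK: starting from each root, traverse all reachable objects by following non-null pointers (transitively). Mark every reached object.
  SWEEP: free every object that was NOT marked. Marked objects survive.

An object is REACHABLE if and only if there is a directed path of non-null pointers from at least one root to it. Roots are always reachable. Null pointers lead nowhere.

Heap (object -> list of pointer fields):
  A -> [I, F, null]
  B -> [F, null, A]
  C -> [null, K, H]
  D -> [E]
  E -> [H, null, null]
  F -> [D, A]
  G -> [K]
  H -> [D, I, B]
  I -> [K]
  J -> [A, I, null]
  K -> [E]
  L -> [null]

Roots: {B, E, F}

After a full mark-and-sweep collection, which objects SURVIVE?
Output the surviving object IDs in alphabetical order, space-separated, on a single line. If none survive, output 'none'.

Roots: B E F
Mark B: refs=F null A, marked=B
Mark E: refs=H null null, marked=B E
Mark F: refs=D A, marked=B E F
Mark A: refs=I F null, marked=A B E F
Mark H: refs=D I B, marked=A B E F H
Mark D: refs=E, marked=A B D E F H
Mark I: refs=K, marked=A B D E F H I
Mark K: refs=E, marked=A B D E F H I K
Unmarked (collected): C G J L

Answer: A B D E F H I K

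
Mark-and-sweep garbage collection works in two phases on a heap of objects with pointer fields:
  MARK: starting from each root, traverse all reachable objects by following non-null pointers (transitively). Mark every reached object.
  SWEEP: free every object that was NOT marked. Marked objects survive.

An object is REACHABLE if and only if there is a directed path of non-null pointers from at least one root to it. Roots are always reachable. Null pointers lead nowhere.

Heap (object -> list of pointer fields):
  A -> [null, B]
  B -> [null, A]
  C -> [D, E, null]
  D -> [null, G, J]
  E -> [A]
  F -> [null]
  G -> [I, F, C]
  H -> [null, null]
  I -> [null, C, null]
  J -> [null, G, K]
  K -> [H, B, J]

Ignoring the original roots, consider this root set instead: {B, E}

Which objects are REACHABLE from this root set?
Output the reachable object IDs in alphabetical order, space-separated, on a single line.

Answer: A B E

Derivation:
Roots: B E
Mark B: refs=null A, marked=B
Mark E: refs=A, marked=B E
Mark A: refs=null B, marked=A B E
Unmarked (collected): C D F G H I J K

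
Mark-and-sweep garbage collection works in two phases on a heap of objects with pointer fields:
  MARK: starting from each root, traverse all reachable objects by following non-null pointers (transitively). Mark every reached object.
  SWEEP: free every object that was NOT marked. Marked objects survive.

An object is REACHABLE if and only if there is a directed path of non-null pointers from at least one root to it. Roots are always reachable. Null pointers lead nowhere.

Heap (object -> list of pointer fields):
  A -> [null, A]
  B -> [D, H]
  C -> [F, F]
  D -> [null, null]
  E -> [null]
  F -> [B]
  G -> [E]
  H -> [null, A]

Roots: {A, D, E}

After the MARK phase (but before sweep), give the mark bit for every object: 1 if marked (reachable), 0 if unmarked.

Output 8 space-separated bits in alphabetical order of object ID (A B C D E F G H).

Answer: 1 0 0 1 1 0 0 0

Derivation:
Roots: A D E
Mark A: refs=null A, marked=A
Mark D: refs=null null, marked=A D
Mark E: refs=null, marked=A D E
Unmarked (collected): B C F G H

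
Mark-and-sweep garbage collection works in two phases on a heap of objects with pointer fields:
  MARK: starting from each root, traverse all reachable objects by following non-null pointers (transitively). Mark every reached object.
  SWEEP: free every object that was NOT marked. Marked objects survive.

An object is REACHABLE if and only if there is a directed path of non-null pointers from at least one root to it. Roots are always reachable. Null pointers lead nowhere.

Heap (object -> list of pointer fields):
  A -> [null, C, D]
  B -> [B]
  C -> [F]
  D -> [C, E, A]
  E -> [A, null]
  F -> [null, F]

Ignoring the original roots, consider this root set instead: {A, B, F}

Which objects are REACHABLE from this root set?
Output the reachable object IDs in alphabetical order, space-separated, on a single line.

Answer: A B C D E F

Derivation:
Roots: A B F
Mark A: refs=null C D, marked=A
Mark B: refs=B, marked=A B
Mark F: refs=null F, marked=A B F
Mark C: refs=F, marked=A B C F
Mark D: refs=C E A, marked=A B C D F
Mark E: refs=A null, marked=A B C D E F
Unmarked (collected): (none)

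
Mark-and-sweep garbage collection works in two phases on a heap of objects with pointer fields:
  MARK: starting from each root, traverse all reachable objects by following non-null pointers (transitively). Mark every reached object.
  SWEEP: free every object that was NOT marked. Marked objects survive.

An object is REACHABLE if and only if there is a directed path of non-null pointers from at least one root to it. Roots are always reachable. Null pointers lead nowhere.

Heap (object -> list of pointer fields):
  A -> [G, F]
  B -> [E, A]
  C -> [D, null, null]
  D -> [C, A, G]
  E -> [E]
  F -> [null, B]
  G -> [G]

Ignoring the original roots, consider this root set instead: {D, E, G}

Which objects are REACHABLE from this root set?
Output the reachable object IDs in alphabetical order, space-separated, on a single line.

Answer: A B C D E F G

Derivation:
Roots: D E G
Mark D: refs=C A G, marked=D
Mark E: refs=E, marked=D E
Mark G: refs=G, marked=D E G
Mark C: refs=D null null, marked=C D E G
Mark A: refs=G F, marked=A C D E G
Mark F: refs=null B, marked=A C D E F G
Mark B: refs=E A, marked=A B C D E F G
Unmarked (collected): (none)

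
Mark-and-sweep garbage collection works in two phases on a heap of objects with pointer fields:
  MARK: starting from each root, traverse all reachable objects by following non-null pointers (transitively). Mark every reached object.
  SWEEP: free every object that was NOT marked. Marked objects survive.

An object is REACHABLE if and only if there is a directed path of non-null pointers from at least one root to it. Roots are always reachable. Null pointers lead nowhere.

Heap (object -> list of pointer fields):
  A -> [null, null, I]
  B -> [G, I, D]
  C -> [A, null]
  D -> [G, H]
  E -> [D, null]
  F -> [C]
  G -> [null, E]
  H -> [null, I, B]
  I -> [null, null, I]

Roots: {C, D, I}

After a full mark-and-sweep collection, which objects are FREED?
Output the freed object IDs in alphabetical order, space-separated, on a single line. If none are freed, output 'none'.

Answer: F

Derivation:
Roots: C D I
Mark C: refs=A null, marked=C
Mark D: refs=G H, marked=C D
Mark I: refs=null null I, marked=C D I
Mark A: refs=null null I, marked=A C D I
Mark G: refs=null E, marked=A C D G I
Mark H: refs=null I B, marked=A C D G H I
Mark E: refs=D null, marked=A C D E G H I
Mark B: refs=G I D, marked=A B C D E G H I
Unmarked (collected): F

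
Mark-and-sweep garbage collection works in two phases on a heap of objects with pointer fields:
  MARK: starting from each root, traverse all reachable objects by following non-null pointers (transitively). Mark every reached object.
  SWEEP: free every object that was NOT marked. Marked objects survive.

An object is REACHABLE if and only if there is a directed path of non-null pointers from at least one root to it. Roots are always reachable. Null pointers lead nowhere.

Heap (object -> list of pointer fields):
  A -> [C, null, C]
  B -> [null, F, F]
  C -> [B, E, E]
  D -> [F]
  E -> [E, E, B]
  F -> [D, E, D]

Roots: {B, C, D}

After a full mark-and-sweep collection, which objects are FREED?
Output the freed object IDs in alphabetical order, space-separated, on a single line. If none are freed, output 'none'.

Roots: B C D
Mark B: refs=null F F, marked=B
Mark C: refs=B E E, marked=B C
Mark D: refs=F, marked=B C D
Mark F: refs=D E D, marked=B C D F
Mark E: refs=E E B, marked=B C D E F
Unmarked (collected): A

Answer: A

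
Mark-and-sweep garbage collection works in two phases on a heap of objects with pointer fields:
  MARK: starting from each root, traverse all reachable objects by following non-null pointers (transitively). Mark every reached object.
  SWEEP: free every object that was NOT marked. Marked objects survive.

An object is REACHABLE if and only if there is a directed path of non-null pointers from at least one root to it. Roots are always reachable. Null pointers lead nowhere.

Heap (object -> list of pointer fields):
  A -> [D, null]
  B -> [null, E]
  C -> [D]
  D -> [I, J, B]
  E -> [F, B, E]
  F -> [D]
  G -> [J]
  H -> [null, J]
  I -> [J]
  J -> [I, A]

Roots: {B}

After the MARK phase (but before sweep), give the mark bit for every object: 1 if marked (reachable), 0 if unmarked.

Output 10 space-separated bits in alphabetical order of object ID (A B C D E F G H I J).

Roots: B
Mark B: refs=null E, marked=B
Mark E: refs=F B E, marked=B E
Mark F: refs=D, marked=B E F
Mark D: refs=I J B, marked=B D E F
Mark I: refs=J, marked=B D E F I
Mark J: refs=I A, marked=B D E F I J
Mark A: refs=D null, marked=A B D E F I J
Unmarked (collected): C G H

Answer: 1 1 0 1 1 1 0 0 1 1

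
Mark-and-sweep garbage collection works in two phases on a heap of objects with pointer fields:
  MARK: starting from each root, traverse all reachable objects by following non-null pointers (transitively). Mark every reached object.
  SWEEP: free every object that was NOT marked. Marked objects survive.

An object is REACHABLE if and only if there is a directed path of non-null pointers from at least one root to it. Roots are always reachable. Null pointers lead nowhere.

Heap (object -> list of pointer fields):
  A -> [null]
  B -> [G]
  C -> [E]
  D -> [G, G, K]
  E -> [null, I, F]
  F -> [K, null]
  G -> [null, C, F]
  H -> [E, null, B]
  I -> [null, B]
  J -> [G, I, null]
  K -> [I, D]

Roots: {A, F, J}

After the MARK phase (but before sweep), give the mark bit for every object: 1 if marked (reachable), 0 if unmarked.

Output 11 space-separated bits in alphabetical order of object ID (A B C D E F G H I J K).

Roots: A F J
Mark A: refs=null, marked=A
Mark F: refs=K null, marked=A F
Mark J: refs=G I null, marked=A F J
Mark K: refs=I D, marked=A F J K
Mark G: refs=null C F, marked=A F G J K
Mark I: refs=null B, marked=A F G I J K
Mark D: refs=G G K, marked=A D F G I J K
Mark C: refs=E, marked=A C D F G I J K
Mark B: refs=G, marked=A B C D F G I J K
Mark E: refs=null I F, marked=A B C D E F G I J K
Unmarked (collected): H

Answer: 1 1 1 1 1 1 1 0 1 1 1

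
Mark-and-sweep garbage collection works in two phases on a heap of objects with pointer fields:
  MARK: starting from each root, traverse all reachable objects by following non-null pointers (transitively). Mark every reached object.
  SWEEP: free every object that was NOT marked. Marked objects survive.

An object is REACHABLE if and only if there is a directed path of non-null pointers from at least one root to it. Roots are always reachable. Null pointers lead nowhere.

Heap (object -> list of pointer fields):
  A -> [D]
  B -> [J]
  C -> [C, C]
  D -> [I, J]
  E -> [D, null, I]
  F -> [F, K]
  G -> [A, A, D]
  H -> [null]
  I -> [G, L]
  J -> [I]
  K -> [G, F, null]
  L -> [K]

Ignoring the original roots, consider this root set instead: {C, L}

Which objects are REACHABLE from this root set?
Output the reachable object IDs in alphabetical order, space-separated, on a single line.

Answer: A C D F G I J K L

Derivation:
Roots: C L
Mark C: refs=C C, marked=C
Mark L: refs=K, marked=C L
Mark K: refs=G F null, marked=C K L
Mark G: refs=A A D, marked=C G K L
Mark F: refs=F K, marked=C F G K L
Mark A: refs=D, marked=A C F G K L
Mark D: refs=I J, marked=A C D F G K L
Mark I: refs=G L, marked=A C D F G I K L
Mark J: refs=I, marked=A C D F G I J K L
Unmarked (collected): B E H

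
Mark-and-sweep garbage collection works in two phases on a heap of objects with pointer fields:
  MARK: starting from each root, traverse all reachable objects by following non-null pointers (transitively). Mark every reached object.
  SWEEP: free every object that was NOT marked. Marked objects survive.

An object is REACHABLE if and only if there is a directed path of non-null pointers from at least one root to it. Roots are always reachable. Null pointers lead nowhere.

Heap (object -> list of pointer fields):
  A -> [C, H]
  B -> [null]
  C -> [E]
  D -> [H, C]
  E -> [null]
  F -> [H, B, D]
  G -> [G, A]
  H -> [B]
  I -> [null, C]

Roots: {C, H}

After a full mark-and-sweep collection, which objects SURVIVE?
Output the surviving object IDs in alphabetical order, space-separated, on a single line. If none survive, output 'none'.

Answer: B C E H

Derivation:
Roots: C H
Mark C: refs=E, marked=C
Mark H: refs=B, marked=C H
Mark E: refs=null, marked=C E H
Mark B: refs=null, marked=B C E H
Unmarked (collected): A D F G I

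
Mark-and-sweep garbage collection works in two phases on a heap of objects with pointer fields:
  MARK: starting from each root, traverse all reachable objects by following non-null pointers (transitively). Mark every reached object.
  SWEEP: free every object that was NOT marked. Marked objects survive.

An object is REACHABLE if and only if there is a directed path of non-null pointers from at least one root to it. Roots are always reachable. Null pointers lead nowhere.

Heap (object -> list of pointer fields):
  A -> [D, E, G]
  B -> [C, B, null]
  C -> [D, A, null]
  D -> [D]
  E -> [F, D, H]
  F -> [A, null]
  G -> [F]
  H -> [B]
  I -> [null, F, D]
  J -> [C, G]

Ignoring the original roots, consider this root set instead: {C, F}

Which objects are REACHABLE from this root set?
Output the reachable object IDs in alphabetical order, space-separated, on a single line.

Roots: C F
Mark C: refs=D A null, marked=C
Mark F: refs=A null, marked=C F
Mark D: refs=D, marked=C D F
Mark A: refs=D E G, marked=A C D F
Mark E: refs=F D H, marked=A C D E F
Mark G: refs=F, marked=A C D E F G
Mark H: refs=B, marked=A C D E F G H
Mark B: refs=C B null, marked=A B C D E F G H
Unmarked (collected): I J

Answer: A B C D E F G H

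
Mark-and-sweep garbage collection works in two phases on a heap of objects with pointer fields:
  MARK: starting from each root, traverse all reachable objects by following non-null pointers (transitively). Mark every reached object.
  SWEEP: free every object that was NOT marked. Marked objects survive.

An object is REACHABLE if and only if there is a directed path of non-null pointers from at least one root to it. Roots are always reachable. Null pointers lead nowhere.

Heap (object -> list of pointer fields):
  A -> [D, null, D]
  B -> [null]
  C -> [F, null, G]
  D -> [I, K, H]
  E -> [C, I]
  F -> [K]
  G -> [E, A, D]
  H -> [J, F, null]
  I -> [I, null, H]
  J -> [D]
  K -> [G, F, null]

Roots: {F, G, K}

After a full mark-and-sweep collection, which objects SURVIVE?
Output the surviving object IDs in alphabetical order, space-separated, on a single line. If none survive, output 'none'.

Answer: A C D E F G H I J K

Derivation:
Roots: F G K
Mark F: refs=K, marked=F
Mark G: refs=E A D, marked=F G
Mark K: refs=G F null, marked=F G K
Mark E: refs=C I, marked=E F G K
Mark A: refs=D null D, marked=A E F G K
Mark D: refs=I K H, marked=A D E F G K
Mark C: refs=F null G, marked=A C D E F G K
Mark I: refs=I null H, marked=A C D E F G I K
Mark H: refs=J F null, marked=A C D E F G H I K
Mark J: refs=D, marked=A C D E F G H I J K
Unmarked (collected): B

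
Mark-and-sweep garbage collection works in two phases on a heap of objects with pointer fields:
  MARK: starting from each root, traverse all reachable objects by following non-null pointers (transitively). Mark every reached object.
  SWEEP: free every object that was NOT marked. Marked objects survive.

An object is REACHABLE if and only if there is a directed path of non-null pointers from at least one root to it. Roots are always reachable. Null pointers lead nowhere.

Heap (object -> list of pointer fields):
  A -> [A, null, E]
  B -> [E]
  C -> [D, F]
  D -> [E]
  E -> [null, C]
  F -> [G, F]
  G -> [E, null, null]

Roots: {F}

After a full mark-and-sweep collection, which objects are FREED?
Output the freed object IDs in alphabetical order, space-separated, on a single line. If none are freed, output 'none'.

Answer: A B

Derivation:
Roots: F
Mark F: refs=G F, marked=F
Mark G: refs=E null null, marked=F G
Mark E: refs=null C, marked=E F G
Mark C: refs=D F, marked=C E F G
Mark D: refs=E, marked=C D E F G
Unmarked (collected): A B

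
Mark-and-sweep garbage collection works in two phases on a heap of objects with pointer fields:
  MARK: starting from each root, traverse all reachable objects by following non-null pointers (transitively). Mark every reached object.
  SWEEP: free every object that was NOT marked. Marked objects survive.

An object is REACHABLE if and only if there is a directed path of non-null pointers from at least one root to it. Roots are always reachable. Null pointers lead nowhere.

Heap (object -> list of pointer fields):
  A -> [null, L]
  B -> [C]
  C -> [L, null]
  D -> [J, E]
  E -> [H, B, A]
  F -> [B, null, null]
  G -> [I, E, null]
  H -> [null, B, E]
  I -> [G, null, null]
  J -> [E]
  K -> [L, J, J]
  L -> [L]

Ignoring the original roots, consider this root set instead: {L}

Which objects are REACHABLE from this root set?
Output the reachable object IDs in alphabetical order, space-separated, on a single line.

Roots: L
Mark L: refs=L, marked=L
Unmarked (collected): A B C D E F G H I J K

Answer: L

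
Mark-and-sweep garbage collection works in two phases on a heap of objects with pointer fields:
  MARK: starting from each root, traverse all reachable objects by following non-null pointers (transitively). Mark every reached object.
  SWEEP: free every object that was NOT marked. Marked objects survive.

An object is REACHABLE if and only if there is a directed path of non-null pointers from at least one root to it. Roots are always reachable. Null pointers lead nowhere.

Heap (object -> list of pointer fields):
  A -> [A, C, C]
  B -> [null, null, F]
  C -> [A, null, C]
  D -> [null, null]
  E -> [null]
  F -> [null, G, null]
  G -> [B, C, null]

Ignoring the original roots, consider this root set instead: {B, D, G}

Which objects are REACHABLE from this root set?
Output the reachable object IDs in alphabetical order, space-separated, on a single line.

Roots: B D G
Mark B: refs=null null F, marked=B
Mark D: refs=null null, marked=B D
Mark G: refs=B C null, marked=B D G
Mark F: refs=null G null, marked=B D F G
Mark C: refs=A null C, marked=B C D F G
Mark A: refs=A C C, marked=A B C D F G
Unmarked (collected): E

Answer: A B C D F G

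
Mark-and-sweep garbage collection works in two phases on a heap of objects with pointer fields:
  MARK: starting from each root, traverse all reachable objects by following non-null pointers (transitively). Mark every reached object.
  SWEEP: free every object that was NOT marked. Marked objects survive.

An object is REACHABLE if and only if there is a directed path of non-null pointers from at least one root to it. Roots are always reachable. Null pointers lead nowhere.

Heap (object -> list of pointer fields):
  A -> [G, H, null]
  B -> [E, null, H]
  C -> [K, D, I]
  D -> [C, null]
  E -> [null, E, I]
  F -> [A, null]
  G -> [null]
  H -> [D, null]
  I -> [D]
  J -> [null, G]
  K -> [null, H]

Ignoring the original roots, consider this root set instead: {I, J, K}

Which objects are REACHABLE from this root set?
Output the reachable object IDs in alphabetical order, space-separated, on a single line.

Roots: I J K
Mark I: refs=D, marked=I
Mark J: refs=null G, marked=I J
Mark K: refs=null H, marked=I J K
Mark D: refs=C null, marked=D I J K
Mark G: refs=null, marked=D G I J K
Mark H: refs=D null, marked=D G H I J K
Mark C: refs=K D I, marked=C D G H I J K
Unmarked (collected): A B E F

Answer: C D G H I J K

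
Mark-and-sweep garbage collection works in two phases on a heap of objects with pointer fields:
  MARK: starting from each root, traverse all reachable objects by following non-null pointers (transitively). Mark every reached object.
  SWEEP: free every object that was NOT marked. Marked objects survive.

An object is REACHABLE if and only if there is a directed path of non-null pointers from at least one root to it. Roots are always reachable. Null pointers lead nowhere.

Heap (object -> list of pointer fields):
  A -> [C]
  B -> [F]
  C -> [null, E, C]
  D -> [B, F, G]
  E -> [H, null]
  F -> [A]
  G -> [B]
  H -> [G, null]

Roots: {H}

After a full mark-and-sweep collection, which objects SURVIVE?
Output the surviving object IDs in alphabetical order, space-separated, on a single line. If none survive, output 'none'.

Roots: H
Mark H: refs=G null, marked=H
Mark G: refs=B, marked=G H
Mark B: refs=F, marked=B G H
Mark F: refs=A, marked=B F G H
Mark A: refs=C, marked=A B F G H
Mark C: refs=null E C, marked=A B C F G H
Mark E: refs=H null, marked=A B C E F G H
Unmarked (collected): D

Answer: A B C E F G H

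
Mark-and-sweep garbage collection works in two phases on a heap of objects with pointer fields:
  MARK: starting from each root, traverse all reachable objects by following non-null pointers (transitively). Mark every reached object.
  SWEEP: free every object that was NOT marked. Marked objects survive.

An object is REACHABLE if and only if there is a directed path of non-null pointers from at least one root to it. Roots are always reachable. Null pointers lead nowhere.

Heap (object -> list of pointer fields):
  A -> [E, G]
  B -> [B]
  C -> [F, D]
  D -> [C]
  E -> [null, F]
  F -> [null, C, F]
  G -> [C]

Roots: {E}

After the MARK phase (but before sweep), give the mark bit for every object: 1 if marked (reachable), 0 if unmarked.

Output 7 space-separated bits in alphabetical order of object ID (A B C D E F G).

Roots: E
Mark E: refs=null F, marked=E
Mark F: refs=null C F, marked=E F
Mark C: refs=F D, marked=C E F
Mark D: refs=C, marked=C D E F
Unmarked (collected): A B G

Answer: 0 0 1 1 1 1 0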